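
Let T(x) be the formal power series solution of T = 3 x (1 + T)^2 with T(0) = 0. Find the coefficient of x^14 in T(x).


Apply the Lagrange inversion formula: if T = 3 x * phi(T) with phi(t) = (1 + t)^2, then [x^n] T = 3^n * (1/n) [t^(n-1)] phi(t)^n = 3^n * (1/n) [t^(n-1)] (1 + t)^(2n) = 3^n * (1/n) C(2n, n-1).
Using the identity C(2n, n-1) = C(2n, n) * n / (n+1), the unscaled factor equals C(2n, n) / (n+1) = C_n, the n-th Catalan number.
For n = 14: C_14 = C(28, 14) / 15 = 40116600/15 = 2674440.
With the 3^14 = 4782969 factor, the coefficient is 4782969 * 2674440 = 12791763612360.

12791763612360


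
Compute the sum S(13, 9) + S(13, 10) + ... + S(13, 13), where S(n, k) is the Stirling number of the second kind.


By definition, S(n, k) counts partitions of an n-set into exactly k nonempty blocks.
Computing row n = 13 for k = 9..13:
S(13, k): 359502, 39325, 2431, 78, 1
Sum = 401337.

401337


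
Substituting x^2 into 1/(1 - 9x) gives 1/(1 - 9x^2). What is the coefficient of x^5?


Since 1/(1 - 9x^2) only has even powers of x,
the coefficient of x^5 (odd) is 0.

0


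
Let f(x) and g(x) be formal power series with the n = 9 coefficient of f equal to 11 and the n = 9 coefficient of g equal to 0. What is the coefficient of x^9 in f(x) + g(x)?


Addition of formal power series is termwise.
The coefficient of x^9 in f + g = 11 + 0
= 11

11


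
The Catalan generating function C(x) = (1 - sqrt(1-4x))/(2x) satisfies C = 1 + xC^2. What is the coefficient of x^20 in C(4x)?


Substituting x -> 4x scales the n-th coefficient by 4^n, so [x^20] C(4x) = 4^20 * C_20.
C_20 = C(2*20, 20)/(21) = 137846528820/21 = 6564120420.
So 4^20 * 6564120420 = 1099511627776 * 6564120420 = 7217326727911880785920.

7217326727911880785920


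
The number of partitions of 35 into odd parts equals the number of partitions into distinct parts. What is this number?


Computing partitions of 35 into odd parts (1, 3, 5, ...):
Using the generating function prod_{k>=0} 1/(1-x^(2k+1)),
the count is 585

585


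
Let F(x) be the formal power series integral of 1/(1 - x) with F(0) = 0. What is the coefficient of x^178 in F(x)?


1/(1 - x) = sum_{k>=0} x^k. Integrating termwise and using F(0) = 0 gives
F(x) = sum_{k>=0} x^(k+1) / (k+1) = sum_{m>=1} x^m / m = -ln(1 - x).
So the coefficient of x^178 is 1/178 = 1/178.

1/178


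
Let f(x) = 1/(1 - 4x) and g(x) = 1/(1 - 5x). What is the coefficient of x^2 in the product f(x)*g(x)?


The coefficient of x^n in f*g is the Cauchy product: sum_{k=0}^{n} a^k * b^(n-k).
With a=4, b=5, n=2:
sum_{k=0}^{2} 4^k * 5^(2-k)
= 61

61


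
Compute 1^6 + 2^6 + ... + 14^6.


This power sum has a closed form given by Faulhaber's formula
sum_{k=1}^{m} k^p = (1 / (p + 1)) * sum_{j=0}^{p} C(p + 1, j) B_j m^(p + 1 - j),
but for small m direct computation is fastest:
1 + 64 + 729 + 4096 + 15625 + 46656 + 117649 + 262144 + 531441 + 1000000 + 1771561 + 2985984 + 4826809 + 7529536 = 19092295.

19092295


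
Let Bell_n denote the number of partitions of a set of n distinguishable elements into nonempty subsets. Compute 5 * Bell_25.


Bell_25 can be computed from the Bell triangle or from Dobinski's identity Bell_n = (1/e) * sum_{k>=0} k^n / k!.
Computing Bell_25 = 4638590332229999353.
Then 5 * 4638590332229999353 = 23192951661149996765.

23192951661149996765


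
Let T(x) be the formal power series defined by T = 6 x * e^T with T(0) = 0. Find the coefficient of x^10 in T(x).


Apply the Lagrange inversion formula: if T = 6 x * phi(T) with phi(t) = e^t, then
[x^n] T = 6^n * (1/n) [t^(n-1)] phi(t)^n = 6^n * (1/n) [t^(n-1)] e^(n t) = 6^n * (1/n) * n^(n-1) / (n-1)! = 6^n * n^(n-1) / n!.
When c = 1 this is the Cayley count of rooted labeled trees on n vertices, divided by n!.
For n = 10: 6^10 * 10^9 / 10! = 60466176 * 1000000000/3628800 = 116640000000/7.

116640000000/7


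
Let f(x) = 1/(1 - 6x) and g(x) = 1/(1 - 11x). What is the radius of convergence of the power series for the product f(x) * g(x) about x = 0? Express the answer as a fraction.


The radius of 1/(1 - 6x) is 1/6 (nearest singularity at x = 1/6), and the radius of 1/(1 - 11x) is 1/11.
The product f(x)*g(x) = 1/((1 - 6x)(1 - 11x)) has singularities at both 1/6 and 1/11, so its radius of convergence is the distance to the nearest one:
min(1/6, 1/11) = 1/11.

1/11


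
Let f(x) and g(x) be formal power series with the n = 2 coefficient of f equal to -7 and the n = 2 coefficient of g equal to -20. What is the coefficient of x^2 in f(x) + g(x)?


Addition of formal power series is termwise.
The coefficient of x^2 in f + g = -7 + -20
= -27

-27


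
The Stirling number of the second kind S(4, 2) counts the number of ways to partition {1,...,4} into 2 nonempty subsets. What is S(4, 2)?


Using the explicit formula S(n,k) = (1/k!) sum_{j=0}^{k} (-1)^(k-j) C(k,j) j^n:
S(4, 2) = 7
Equivalently, S(n,k) is n! times the coefficient of x^n in the EGF (e^x - 1)^k / k!.

7


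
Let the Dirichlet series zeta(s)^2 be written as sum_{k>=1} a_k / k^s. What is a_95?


The Dirichlet convolution of the constant function 1 with itself gives (1 * 1)(k) = sum_{d | k} 1 = d(k), the number of positive divisors of k.
Since zeta(s) = sum_{k>=1} 1/k^s, we have zeta(s)^2 = sum_{k>=1} d(k)/k^s, so a_k = d(k).
For k = 95: the divisors are 1, 5, 19, 95.
Count = 4.

4


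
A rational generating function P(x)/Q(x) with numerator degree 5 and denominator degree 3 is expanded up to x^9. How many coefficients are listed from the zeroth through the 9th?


Expanding up to x^9 gives the coefficients for x^0, x^1, ..., x^9.
That is 9 + 1 = 10 coefficients in total.

10


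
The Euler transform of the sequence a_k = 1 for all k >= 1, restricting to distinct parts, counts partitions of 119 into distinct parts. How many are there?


Partitions of 119 into distinct parts can be computed via generating function.
Product (1+x)(1+x^2)(1+x^3)...
The coefficient of x^119 = 2032290

2032290


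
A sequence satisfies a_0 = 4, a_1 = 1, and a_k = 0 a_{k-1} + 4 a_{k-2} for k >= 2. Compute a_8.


The characteristic equation is t^2 - 0 t - 4 = 0, with roots r_1 = 2 and r_2 = -2 (so c_1 = r_1 + r_2, c_2 = -r_1 r_2 as required).
One can use the closed form a_n = A r_1^n + B r_2^n, but direct iteration is more reliable:
a_0 = 4, a_1 = 1, a_2 = 16, a_3 = 4, a_4 = 64, a_5 = 16, a_6 = 256, a_7 = 64, a_8 = 1024.
So a_8 = 1024.

1024


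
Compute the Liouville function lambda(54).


The Liouville function is lambda(k) = (-1)^Omega(k), where Omega(k) counts the prime factors of k with multiplicity.
Factoring: 54 = 2 * 3 * 3 * 3, so Omega(54) = 4.
lambda(54) = (-1)^4 = 1.

1


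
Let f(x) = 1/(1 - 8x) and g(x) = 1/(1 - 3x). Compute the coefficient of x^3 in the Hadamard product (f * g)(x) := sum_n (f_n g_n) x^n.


f has coefficients f_k = 8^k and g has coefficients g_k = 3^k, so the Hadamard product has coefficient (f*g)_k = 8^k * 3^k = 24^k.
For k = 3: 24^3 = 13824.

13824


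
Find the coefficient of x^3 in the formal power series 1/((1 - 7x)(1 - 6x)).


By partial fractions or Cauchy convolution:
The coefficient equals sum_{k=0}^{3} 7^k * 6^(3-k).
= 1105

1105


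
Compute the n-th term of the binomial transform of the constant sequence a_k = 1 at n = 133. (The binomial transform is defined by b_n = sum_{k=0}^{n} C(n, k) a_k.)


With a_k = 1 for all k, b_n = sum_{k=0}^{n} C(n, k) = 2^n by the binomial theorem.
For n = 133: 2^133 = 10889035741470030830827987437816582766592.

10889035741470030830827987437816582766592


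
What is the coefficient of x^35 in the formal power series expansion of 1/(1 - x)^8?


The negative binomial / multiset identity is
1/(1 - x)^r = sum_{k>=0} C(k + r - 1, r - 1) x^k.
Here r = 8 and k = 35, so the coefficient is
C(35 + 7, 7) = C(42, 7)
= 26978328

26978328


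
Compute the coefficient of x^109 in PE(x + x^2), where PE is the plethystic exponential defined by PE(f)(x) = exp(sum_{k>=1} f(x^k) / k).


With f(x) = x + x^2, the exponent is sum_{k>=1} (x^k + x^(2k)) / k = -ln(1 - x) - ln(1 - x^2). Exponentiating:
PE(x + x^2) = 1 / ((1 - x)(1 - x^2)).
This is the generating function for partitions of n into parts of size 1 or 2. The number of 2's can be any j in 0..54, and the rest are 1's, so
[x^109] = floor(109/2) + 1 = 55.

55


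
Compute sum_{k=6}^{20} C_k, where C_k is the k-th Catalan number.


C_6 through C_20: 132, 429, 1430, 4862, 16796, 58786, 208012, 742900, 2674440, 9694845, 35357670, 129644790, 477638700, 1767263190, 6564120420
Sum = 132 + 429 + 1430 + 4862 + 16796 + 58786 + 208012 + 742900 + 2674440 + 9694845 + 35357670 + 129644790 + 477638700 + 1767263190 + 6564120420
= 8987427402

8987427402


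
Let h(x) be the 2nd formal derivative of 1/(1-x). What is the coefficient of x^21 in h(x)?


Differentiating 2 times: d^2/dx^2 [1/(1-x)] = 2!/(1-x)^3.
The expansion 1/(1-x)^3 = sum_{k>=0} C(k+2, 2) x^k, so the coefficient of x^n in 2!/(1-x)^3 is 2! * C(n+2, 2).
For n = 21: 2 * C(23, 2) = 2 * 253 = 506

506


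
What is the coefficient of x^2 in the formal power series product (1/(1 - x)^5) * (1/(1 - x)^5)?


Combine the factors: (1/(1 - x)^5) * (1/(1 - x)^5) = 1/(1 - x)^10.
Then use 1/(1 - x)^r = sum_{k>=0} C(k + r - 1, r - 1) x^k with r = 10 and k = 2:
C(11, 9) = 55.

55


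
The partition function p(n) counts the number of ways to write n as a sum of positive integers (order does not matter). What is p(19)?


Using the generating function prod_{k>=1} 1/(1-x^k), we compute p(19).
By dynamic programming over parts 1 through 19:
p(19) = 490

490


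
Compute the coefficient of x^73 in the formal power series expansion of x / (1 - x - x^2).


Let f(x) = sum_{k>=0} a_k x^k. Multiplying f(x) * (1 - x - x^2) = x and matching coefficients gives a_0 = 0, a_1 = 1, and a_k = a_{k-1} + a_{k-2} for k >= 2. These are the Fibonacci numbers F_k.
Iterating from F_0 = 0, F_1 = 1:
F_0=0, F_1=1, F_2=1, F_3=2, F_4=3, F_5=5, F_6=8, F_7=13, F_8=21, F_9=34, ...
F_73 = 806515533049393.

806515533049393


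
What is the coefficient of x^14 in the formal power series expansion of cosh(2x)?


The Maclaurin series is cosh(t) = sum_{m>=0} t^(2m) / (2m)!, so substituting t = 2x, only even powers of x are nonzero, with coefficient of x^(2m) equal to 2^(2m) / (2m)!.
For x^14 the coefficient is 2^14/14! = 16384/87178291200 = 8/42567525.

8/42567525


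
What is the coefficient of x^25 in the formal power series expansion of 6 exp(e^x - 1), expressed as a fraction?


exp(e^x - 1) is the exponential generating function for the Bell numbers Bell_k: exp(e^x - 1) = sum_{k>=0} Bell_k x^k / k!.
So the coefficient of x^25 in 6 exp(e^x - 1) is 6 Bell_25 / 25!.
Computing: Bell_25 = 4638590332229999353 and 25! = 15511210043330985984000000, giving
6 * 4638590332229999353/15511210043330985984000000 = 356814640940769181/198861667222192128000000.

356814640940769181/198861667222192128000000


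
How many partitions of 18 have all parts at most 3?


Using the generating function (1-x)^(-1)(1-x^2)^(-1)(1-x^3)^(-1),
the coefficient of x^18 counts these restricted partitions.
Result = 37

37


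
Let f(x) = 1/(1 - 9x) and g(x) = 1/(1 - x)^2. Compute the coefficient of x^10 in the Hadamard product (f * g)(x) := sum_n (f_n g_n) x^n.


f has coefficients f_k = 9^k. For g = 1/(1 - x)^2 the coefficient is g_k = C(k + 1, 1) = k + 1. The Hadamard coefficient is (f * g)_k = 9^k * (k + 1).
For k = 10: 9^10 * 11 = 3486784401 * 11 = 38354628411.

38354628411


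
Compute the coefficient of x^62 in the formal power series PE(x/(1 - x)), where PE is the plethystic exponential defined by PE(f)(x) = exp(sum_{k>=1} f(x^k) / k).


For f(x) = x/(1 - x) we have
sum_{k>=1} f(x^k) / k = sum_{k>=1} (1/k) * x^k / (1 - x^k) = sum_{k, m >= 1} x^(k m) / k,
which after exponentiating simplifies to
PE(x/(1 - x)) = prod_{k>=1} 1 / (1 - x^k).
This is the generating function for the partition function p(n), so the coefficient of x^62 is p(62).
Computing p(62) by dynamic programming over parts 1, 2, ..., 62: p(62) = 1300156.

1300156


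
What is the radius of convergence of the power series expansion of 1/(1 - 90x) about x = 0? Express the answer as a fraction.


Expanding 1/(1 - 90x) = sum_{k>=0} 90^k x^k, the series converges when |90x| < 1, i.e., |x| < 1/90.
So the radius of convergence is 1/90 = 1/90.

1/90


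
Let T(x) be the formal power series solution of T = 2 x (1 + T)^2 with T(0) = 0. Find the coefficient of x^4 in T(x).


Apply the Lagrange inversion formula: if T = 2 x * phi(T) with phi(t) = (1 + t)^2, then [x^n] T = 2^n * (1/n) [t^(n-1)] phi(t)^n = 2^n * (1/n) [t^(n-1)] (1 + t)^(2n) = 2^n * (1/n) C(2n, n-1).
Using the identity C(2n, n-1) = C(2n, n) * n / (n+1), the unscaled factor equals C(2n, n) / (n+1) = C_n, the n-th Catalan number.
For n = 4: C_4 = C(8, 4) / 5 = 70/5 = 14.
With the 2^4 = 16 factor, the coefficient is 16 * 14 = 224.

224


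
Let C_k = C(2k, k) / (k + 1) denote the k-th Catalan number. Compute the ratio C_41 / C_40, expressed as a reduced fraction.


Using C_k = (2k)! / (k! (k+1)!), the ratio C_{k+1}/C_k simplifies to
C_{k+1}/C_k = [(2k+2)! / ((k+1)! (k+2)!)] * [k! (k+1)! / (2k)!]
 = (2k+2)(2k+1) / ((k+1)(k+2)) = 2(2k+1) / (k+2).
For k = 40: 2(2*40 + 1) / (40 + 2) = 162/42 = 27/7.

27/7


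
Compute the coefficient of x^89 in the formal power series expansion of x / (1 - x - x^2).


Let f(x) = sum_{k>=0} a_k x^k. Multiplying f(x) * (1 - x - x^2) = x and matching coefficients gives a_0 = 0, a_1 = 1, and a_k = a_{k-1} + a_{k-2} for k >= 2. These are the Fibonacci numbers F_k.
Iterating from F_0 = 0, F_1 = 1:
F_0=0, F_1=1, F_2=1, F_3=2, F_4=3, F_5=5, F_6=8, F_7=13, F_8=21, F_9=34, ...
F_89 = 1779979416004714189.

1779979416004714189


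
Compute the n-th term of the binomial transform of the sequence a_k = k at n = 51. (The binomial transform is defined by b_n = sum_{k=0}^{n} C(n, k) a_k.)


With a_k = k, b_n = sum_{k=0}^{n} C(n, k) k. Using k * C(n, k) = n * C(n-1, k-1) gives b_n = n * sum_{k>=1} C(n-1, k-1) = n * 2^(n-1).
For n = 51: 51 * 2^50 = 51 * 1125899906842624 = 57420895248973824.

57420895248973824


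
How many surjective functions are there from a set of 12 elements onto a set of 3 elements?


By inclusion-exclusion on which target elements are missed, the number of surjections from an n-set onto a k-set is
surj(n, k) = sum_{j=0}^{k} (-1)^j C(k, j) (k - j)^n.
Equivalently surj(n, k) = k! * S(n, k), where S(n, k) is the Stirling number of the second kind.
For n = 12, k = 3:
S(12, 3) = 86526, so
surj = 3! * 86526 = 6 * 86526 = 519156.

519156


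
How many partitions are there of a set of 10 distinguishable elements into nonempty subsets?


Bell_10 can be computed from the Bell triangle or from Dobinski's identity Bell_n = (1/e) * sum_{k>=0} k^n / k!.
Computing Bell_10 = 115975.

115975


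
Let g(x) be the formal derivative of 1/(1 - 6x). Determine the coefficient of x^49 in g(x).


Differentiate termwise: d/dx sum_{k>=0} 6^k x^k = sum_{k>=1} k 6^k x^(k-1) = sum_{j>=0} (j+1) 6^(j+1) x^j.
Equivalently, d/dx [1/(1 - 6x)] = 6/(1 - 6x)^2.
For j = 49: 50 * 6^50 = 50 * 808281277464764060643139600456536293376 = 40414063873238203032156980022826814668800.

40414063873238203032156980022826814668800


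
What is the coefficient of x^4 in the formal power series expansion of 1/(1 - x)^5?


The expansion 1/(1 - x)^r = sum_{k>=0} C(k + r - 1, r - 1) x^k follows from the multiset / negative-binomial theorem (or from repeated differentiation of the geometric series).
For r = 5 and k = 4:
C(8, 4) = 40320 / (24 * 24) = 70.

70


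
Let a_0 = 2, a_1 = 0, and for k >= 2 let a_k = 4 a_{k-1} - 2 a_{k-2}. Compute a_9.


Iterating the recurrence forward:
a_0 = 2
a_1 = 0
a_2 = 4*0 - 2*2 = -4
a_3 = 4*-4 - 2*0 = -16
a_4 = 4*-16 - 2*-4 = -56
a_5 = 4*-56 - 2*-16 = -192
a_6 = 4*-192 - 2*-56 = -656
a_7 = 4*-656 - 2*-192 = -2240
a_8 = 4*-2240 - 2*-656 = -7648
a_9 = 4*-7648 - 2*-2240 = -26112
So a_9 = -26112.

-26112


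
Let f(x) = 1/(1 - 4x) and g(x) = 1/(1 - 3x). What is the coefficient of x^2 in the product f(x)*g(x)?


The coefficient of x^n in f*g is the Cauchy product: sum_{k=0}^{n} a^k * b^(n-k).
With a=4, b=3, n=2:
sum_{k=0}^{2} 4^k * 3^(2-k)
= 37

37


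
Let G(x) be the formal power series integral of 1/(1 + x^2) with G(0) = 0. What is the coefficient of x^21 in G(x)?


1/(1 + x^2) = sum_{j>=0} (-1)^j x^(2j). Integrating termwise with G(0) = 0:
G(x) = sum_{j>=0} (-1)^j x^(2j+1) / (2j+1) = arctan(x).
Only odd powers are nonzero. For x^21 write 21 = 2*10 + 1, giving
(-1)^10 / 21 = 1/21 = 1/21.

1/21


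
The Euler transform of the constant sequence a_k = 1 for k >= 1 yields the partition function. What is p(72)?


The Euler transform converts the sequence a_k = 1 into the number of integer partitions.
Using the recurrence or dynamic programming:
p(72) = 5392783

5392783


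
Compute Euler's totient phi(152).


phi(n) counts integers in [1, n] coprime to n. Using the multiplicative formula phi(n) = n * prod_{p | n} (1 - 1/p):
152 = 2^3 * 19, so
phi(152) = 152 * (1 - 1/2) * (1 - 1/19) = 72.

72


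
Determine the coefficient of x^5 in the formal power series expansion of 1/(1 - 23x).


The geometric series identity gives 1/(1 - c x) = sum_{k>=0} c^k x^k, so the coefficient of x^k is c^k.
Here c = 23 and k = 5.
Computing: 23^5 = 6436343

6436343


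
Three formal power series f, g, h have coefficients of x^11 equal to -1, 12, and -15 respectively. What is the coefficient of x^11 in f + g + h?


Series addition is componentwise:
-1 + 12 + -15
= -4

-4


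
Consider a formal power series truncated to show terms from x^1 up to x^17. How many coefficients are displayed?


From x^1 to x^17 inclusive, the count is 17 - 1 + 1 = 17.

17


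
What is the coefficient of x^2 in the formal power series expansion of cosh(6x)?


The Maclaurin series is cosh(t) = sum_{m>=0} t^(2m) / (2m)!, so substituting t = 6x, only even powers of x are nonzero, with coefficient of x^(2m) equal to 6^(2m) / (2m)!.
For x^2 the coefficient is 6^2/2! = 36/2 = 18.

18


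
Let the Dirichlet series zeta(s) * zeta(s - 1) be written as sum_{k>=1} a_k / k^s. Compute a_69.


Convolution gives a_k = sum_{d | k} d * 1 = sum_{d | k} d = sigma(k), the sum of positive divisors of k.
For k = 69, the divisors are 1, 3, 23, 69, so
sigma(69) = 1 + 3 + 23 + 69 = 96.

96


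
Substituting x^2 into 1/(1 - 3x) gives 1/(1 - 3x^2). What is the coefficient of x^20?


The coefficient of x^(2m) in 1/(1 - 3x^2) is 3^m.
With n = 20 = 2*10, the coefficient is 3^10 = 59049.

59049


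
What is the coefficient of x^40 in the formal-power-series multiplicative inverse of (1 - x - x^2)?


Let the inverse be f(x) = sum_{k>=0} a_k x^k. From f(x) * (1 - x - x^2) = 1 and matching coefficients:
 x^0: a_0 = 1.
 x^1: a_1 - a_0 = 0, so a_1 = 1.
 x^k (k >= 2): a_k - a_{k-1} - a_{k-2} = 0, i.e. a_k = a_{k-1} + a_{k-2}.
This is the Fibonacci-type recurrence shifted so that a_0 = a_1 = 1.
Iterating: a_0=1, a_1=1, a_2=2, a_3=3, a_4=5, a_5=8, a_6=13, a_7=21, a_8=34, a_9=55, ...
a_40 = 165580141.

165580141


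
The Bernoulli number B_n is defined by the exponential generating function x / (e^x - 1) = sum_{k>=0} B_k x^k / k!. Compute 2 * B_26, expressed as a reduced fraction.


Bernoulli numbers can also be computed recursively via B_0 = 1 and sum_{j=0}^{m} C(m+1, j) B_j = 0 for m >= 1. Odd-index Bernoulli numbers vanish for k >= 3.
Computing B_26 = 8553103/6, so 2 * B_26 = 2 * 8553103/6 = 8553103/3.

8553103/3


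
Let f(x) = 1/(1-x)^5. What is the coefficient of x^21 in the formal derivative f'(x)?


Differentiate: d/dx [ 1/(1-x)^r ] = r / (1-x)^(r+1).
Here r = 5, so f'(x) = 5 / (1-x)^6.
The expansion of 1/(1-x)^(r+1) has coefficient of x^n equal to C(n+r, r).
So the coefficient of x^21 in f'(x) is
5 * C(26, 5) = 5 * 65780 = 328900

328900


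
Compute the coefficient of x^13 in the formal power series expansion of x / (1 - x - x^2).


Let f(x) = sum_{k>=0} a_k x^k. Multiplying f(x) * (1 - x - x^2) = x and matching coefficients gives a_0 = 0, a_1 = 1, and a_k = a_{k-1} + a_{k-2} for k >= 2. These are the Fibonacci numbers F_k.
Iterating from F_0 = 0, F_1 = 1:
F_0=0, F_1=1, F_2=1, F_3=2, F_4=3, F_5=5, F_6=8, F_7=13, F_8=21, F_9=34, ...
F_13 = 233.

233


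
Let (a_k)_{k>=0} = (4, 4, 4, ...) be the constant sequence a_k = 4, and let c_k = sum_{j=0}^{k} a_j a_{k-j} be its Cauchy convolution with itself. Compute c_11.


Since a_j = 4 for all j >= 0, the convolution sum becomes
c_k = sum_{j=0}^{k} 4 * 4 = 16 * (k + 1).
Equivalently, the generating function of (a_k) is 4/(1 - x) and its square is 16/(1 - x)^2 = sum_{k>=0} 16(k + 1) x^k.
For k = 11: 16 * 12 = 192.

192


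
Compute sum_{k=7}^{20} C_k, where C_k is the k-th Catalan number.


C_7 through C_20: 429, 1430, 4862, 16796, 58786, 208012, 742900, 2674440, 9694845, 35357670, 129644790, 477638700, 1767263190, 6564120420
Sum = 429 + 1430 + 4862 + 16796 + 58786 + 208012 + 742900 + 2674440 + 9694845 + 35357670 + 129644790 + 477638700 + 1767263190 + 6564120420
= 8987427270

8987427270


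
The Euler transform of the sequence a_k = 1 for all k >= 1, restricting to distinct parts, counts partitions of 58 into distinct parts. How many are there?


Partitions of 58 into distinct parts can be computed via generating function.
Product (1+x)(1+x^2)(1+x^3)...
The coefficient of x^58 = 8808

8808


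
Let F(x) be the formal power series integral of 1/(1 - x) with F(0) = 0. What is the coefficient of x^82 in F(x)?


1/(1 - x) = sum_{k>=0} x^k. Integrating termwise and using F(0) = 0 gives
F(x) = sum_{k>=0} x^(k+1) / (k+1) = sum_{m>=1} x^m / m = -ln(1 - x).
So the coefficient of x^82 is 1/82 = 1/82.

1/82


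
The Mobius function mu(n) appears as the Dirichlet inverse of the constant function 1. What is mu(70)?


70 = 2 * 5 * 7 (all distinct primes).
mu(70) = (-1)^3 = -1

-1


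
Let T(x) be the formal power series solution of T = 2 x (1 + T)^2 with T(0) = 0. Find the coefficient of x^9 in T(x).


Apply the Lagrange inversion formula: if T = 2 x * phi(T) with phi(t) = (1 + t)^2, then [x^n] T = 2^n * (1/n) [t^(n-1)] phi(t)^n = 2^n * (1/n) [t^(n-1)] (1 + t)^(2n) = 2^n * (1/n) C(2n, n-1).
Using the identity C(2n, n-1) = C(2n, n) * n / (n+1), the unscaled factor equals C(2n, n) / (n+1) = C_n, the n-th Catalan number.
For n = 9: C_9 = C(18, 9) / 10 = 48620/10 = 4862.
With the 2^9 = 512 factor, the coefficient is 512 * 4862 = 2489344.

2489344


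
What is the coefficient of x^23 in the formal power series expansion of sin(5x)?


The Maclaurin series is sin(t) = sum_{k>=0} (-1)^k t^(2k+1) / (2k+1)!, so substituting t = 5x, only odd powers of x are nonzero, with coefficient of x^(2k+1) equal to (-1)^k 5^(2k+1) / (2k+1)!.
Write 23 = 2*11 + 1, giving the coefficient (-1)^11 * 5^23 / 23! = -11920928955078125/25852016738884976640000 = -19073486328125/41363226782215962624.

-19073486328125/41363226782215962624


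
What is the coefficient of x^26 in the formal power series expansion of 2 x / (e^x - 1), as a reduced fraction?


The exponential generating function for Bernoulli numbers is
x / (e^x - 1) = sum_{k>=0} B_k x^k / k!.
So the coefficient of x^26 in 2 x / (e^x - 1) is 2 B_26 / 26!.
Computing: B_26 = 8553103/6, 26! = 403291461126605635584000000, giving
2 * 8553103/6 / 403291461126605635584000000 = 657931/93067260259985915904000000.

657931/93067260259985915904000000


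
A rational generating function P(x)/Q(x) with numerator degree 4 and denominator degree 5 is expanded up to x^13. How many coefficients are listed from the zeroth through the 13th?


Expanding up to x^13 gives the coefficients for x^0, x^1, ..., x^13.
That is 13 + 1 = 14 coefficients in total.

14


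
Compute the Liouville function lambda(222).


The Liouville function is lambda(k) = (-1)^Omega(k), where Omega(k) counts the prime factors of k with multiplicity.
Factoring: 222 = 2 * 3 * 37, so Omega(222) = 3.
lambda(222) = (-1)^3 = -1.

-1


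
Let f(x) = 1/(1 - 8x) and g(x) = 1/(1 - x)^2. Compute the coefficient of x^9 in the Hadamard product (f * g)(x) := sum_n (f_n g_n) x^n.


f has coefficients f_k = 8^k. For g = 1/(1 - x)^2 the coefficient is g_k = C(k + 1, 1) = k + 1. The Hadamard coefficient is (f * g)_k = 8^k * (k + 1).
For k = 9: 8^9 * 10 = 134217728 * 10 = 1342177280.

1342177280


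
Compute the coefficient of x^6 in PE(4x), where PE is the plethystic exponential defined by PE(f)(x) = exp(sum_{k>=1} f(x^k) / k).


With f(x) = 4x, the exponent is sum_{k>=1} 4 x^k / k = 4 * (-ln(1 - x)). Exponentiating:
PE(4x) = exp(-4 ln(1 - x)) = 1/(1 - x)^4.
By the negative binomial expansion, [x^n] 1/(1 - x)^4 = C(n + 3, 3).
For n = 6: C(9, 3) = 84.

84


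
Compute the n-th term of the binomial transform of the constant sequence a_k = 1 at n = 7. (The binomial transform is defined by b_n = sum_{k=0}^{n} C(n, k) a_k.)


With a_k = 1 for all k, b_n = sum_{k=0}^{n} C(n, k) = 2^n by the binomial theorem.
For n = 7: 2^7 = 128.

128


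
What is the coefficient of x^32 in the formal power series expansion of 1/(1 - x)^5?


The negative binomial / multiset identity is
1/(1 - x)^r = sum_{k>=0} C(k + r - 1, r - 1) x^k.
Here r = 5 and k = 32, so the coefficient is
C(32 + 4, 4) = C(36, 4)
= 58905

58905


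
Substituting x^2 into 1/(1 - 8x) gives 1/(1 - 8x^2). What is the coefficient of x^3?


Since 1/(1 - 8x^2) only has even powers of x,
the coefficient of x^3 (odd) is 0.

0


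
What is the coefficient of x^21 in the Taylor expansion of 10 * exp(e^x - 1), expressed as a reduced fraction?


exp(e^x - 1) = sum_{k>=0} Bell_k x^k / k!, where Bell_k is the k-th Bell number.
So the coefficient of x^21 is 10 * Bell_21 / 21!.
Computing: Bell_21 = 474869816156751 and 21! = 51090942171709440000, giving
10 * 474869816156751/51090942171709440000 = 158289938718917/1703031405723648000.

158289938718917/1703031405723648000


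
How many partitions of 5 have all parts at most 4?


Using the generating function (1-x)^(-1)(1-x^2)^(-1)...(1-x^4)^(-1),
the coefficient of x^5 counts these restricted partitions.
Result = 6

6


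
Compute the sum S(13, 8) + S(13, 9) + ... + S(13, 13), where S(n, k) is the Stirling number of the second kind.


By definition, S(n, k) counts partitions of an n-set into exactly k nonempty blocks.
Computing row n = 13 for k = 8..13:
S(13, k): 1899612, 359502, 39325, 2431, 78, 1
Sum = 2300949.

2300949


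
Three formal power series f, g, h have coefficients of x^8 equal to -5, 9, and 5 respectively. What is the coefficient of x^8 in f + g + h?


Series addition is componentwise:
-5 + 9 + 5
= 9

9


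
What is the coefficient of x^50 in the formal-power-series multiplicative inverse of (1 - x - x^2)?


Let the inverse be f(x) = sum_{k>=0} a_k x^k. From f(x) * (1 - x - x^2) = 1 and matching coefficients:
 x^0: a_0 = 1.
 x^1: a_1 - a_0 = 0, so a_1 = 1.
 x^k (k >= 2): a_k - a_{k-1} - a_{k-2} = 0, i.e. a_k = a_{k-1} + a_{k-2}.
This is the Fibonacci-type recurrence shifted so that a_0 = a_1 = 1.
Iterating: a_0=1, a_1=1, a_2=2, a_3=3, a_4=5, a_5=8, a_6=13, a_7=21, a_8=34, a_9=55, ...
a_50 = 20365011074.

20365011074


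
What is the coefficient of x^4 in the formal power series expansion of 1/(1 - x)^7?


The expansion 1/(1 - x)^r = sum_{k>=0} C(k + r - 1, r - 1) x^k follows from the multiset / negative-binomial theorem (or from repeated differentiation of the geometric series).
For r = 7 and k = 4:
C(10, 6) = 3628800 / (720 * 24) = 210.

210


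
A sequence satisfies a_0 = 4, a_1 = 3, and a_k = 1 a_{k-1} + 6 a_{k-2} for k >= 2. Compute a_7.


The characteristic equation is t^2 - 1 t - 6 = 0, with roots r_1 = 3 and r_2 = -2 (so c_1 = r_1 + r_2, c_2 = -r_1 r_2 as required).
One can use the closed form a_n = A r_1^n + B r_2^n, but direct iteration is more reliable:
a_0 = 4, a_1 = 3, a_2 = 27, a_3 = 45, a_4 = 207, a_5 = 477, a_6 = 1719, a_7 = 4581.
So a_7 = 4581.

4581


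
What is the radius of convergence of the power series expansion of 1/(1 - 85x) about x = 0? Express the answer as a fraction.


Expanding 1/(1 - 85x) = sum_{k>=0} 85^k x^k, the series converges when |85x| < 1, i.e., |x| < 1/85.
So the radius of convergence is 1/85 = 1/85.

1/85


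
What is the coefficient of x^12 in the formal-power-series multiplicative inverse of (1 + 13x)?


The inverse is 1/(1 + 13x). Apply the geometric identity 1/(1 - y) = sum_{k>=0} y^k with y = -13x:
1/(1 + 13x) = sum_{k>=0} (-13)^k x^k.
So the coefficient of x^12 is (-13)^12 = 23298085122481.

23298085122481


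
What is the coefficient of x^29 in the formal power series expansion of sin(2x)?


The Maclaurin series is sin(t) = sum_{k>=0} (-1)^k t^(2k+1) / (2k+1)!, so substituting t = 2x, only odd powers of x are nonzero, with coefficient of x^(2k+1) equal to (-1)^k 2^(2k+1) / (2k+1)!.
Write 29 = 2*14 + 1, giving the coefficient (-1)^14 * 2^29 / 29! = 536870912/8841761993739701954543616000000 = 16/263505041412702261046875.

16/263505041412702261046875


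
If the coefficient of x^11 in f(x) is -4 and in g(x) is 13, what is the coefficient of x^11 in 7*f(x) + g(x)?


Scalar multiplication scales coefficients: 7 * -4 = -28.
Then add the g coefficient: -28 + 13
= -15

-15


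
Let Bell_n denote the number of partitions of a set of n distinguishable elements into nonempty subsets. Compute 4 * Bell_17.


Bell_17 can be computed from the Bell triangle or from Dobinski's identity Bell_n = (1/e) * sum_{k>=0} k^n / k!.
Computing Bell_17 = 82864869804.
Then 4 * 82864869804 = 331459479216.

331459479216


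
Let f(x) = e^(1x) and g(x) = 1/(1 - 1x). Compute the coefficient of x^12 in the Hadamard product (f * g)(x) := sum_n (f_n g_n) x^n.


Expanding: f_k = 1^k/k! (from e^(1x)) and g_k = 1^k (from 1/(1 - 1x)). So the Hadamard coefficient (f * g)_k = 1^k 1^k / k! = (1)^k / k!.
For k = 12: 1^12/12! = 1/479001600 = 1/479001600.

1/479001600


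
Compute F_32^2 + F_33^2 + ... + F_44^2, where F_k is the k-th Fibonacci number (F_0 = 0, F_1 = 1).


There is a standard identity sum_{k=0}^{N} F_k^2 = F_N * F_{N+1} (proved inductively from the telescoping relation F_k^2 = F_k F_{k+1} - F_{k-1} F_k). Then
sum_{k=32}^{44} F_k^2 = F_44 F_45 - F_31 F_32.
Computing: F_44 = 701408733, F_45 = 1134903170, F_31 = 1346269, F_32 = 2178309.
Sum = 701408733 * 1134903170 - 1346269 * 2178309 = 796028061957504489.

796028061957504489


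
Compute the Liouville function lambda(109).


The Liouville function is lambda(k) = (-1)^Omega(k), where Omega(k) counts the prime factors of k with multiplicity.
Factoring: 109 = 109, so Omega(109) = 1.
lambda(109) = (-1)^1 = -1.

-1


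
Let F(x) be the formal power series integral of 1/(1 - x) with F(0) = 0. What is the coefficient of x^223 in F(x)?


1/(1 - x) = sum_{k>=0} x^k. Integrating termwise and using F(0) = 0 gives
F(x) = sum_{k>=0} x^(k+1) / (k+1) = sum_{m>=1} x^m / m = -ln(1 - x).
So the coefficient of x^223 is 1/223 = 1/223.

1/223


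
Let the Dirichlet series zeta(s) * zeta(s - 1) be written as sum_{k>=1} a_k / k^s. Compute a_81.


Convolution gives a_k = sum_{d | k} d * 1 = sum_{d | k} d = sigma(k), the sum of positive divisors of k.
For k = 81, the divisors are 1, 3, 9, 27, 81, so
sigma(81) = 1 + 3 + 9 + 27 + 81 = 121.

121


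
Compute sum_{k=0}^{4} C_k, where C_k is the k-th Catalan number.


C_0 through C_4: 1, 1, 2, 5, 14
Sum = 1 + 1 + 2 + 5 + 14
= 23

23


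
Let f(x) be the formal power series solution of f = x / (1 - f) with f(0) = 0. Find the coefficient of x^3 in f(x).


Apply Lagrange inversion: f = x * phi(f) with phi(t) = 1/(1 - t), so
[x^n] f = (1/n) [t^(n-1)] phi(t)^n = (1/n) [t^(n-1)] (1 - t)^(-n) = (1/n) C(2n - 2, n - 1) = C_{n-1}.
For n = 3: C_2 = C(4, 2) / 3 = 6/3 = 2 = 2.

2


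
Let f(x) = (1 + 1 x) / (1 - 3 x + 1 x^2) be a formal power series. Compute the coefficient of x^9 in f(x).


Write f(x) = sum_{k>=0} a_k x^k. Multiplying both sides by 1 - 3 x + 1 x^2 gives
(1 - 3 x + 1 x^2) sum_{k>=0} a_k x^k = 1 + 1 x.
Matching coefficients:
 x^0: a_0 = 1
 x^1: a_1 - 3 a_0 = 1  =>  a_1 = 3*1 + 1 = 4
 x^k (k >= 2): a_k = 3 a_{k-1} - 1 a_{k-2}.
Iterating: a_2 = 11, a_3 = 29, a_4 = 76, a_5 = 199, a_6 = 521, a_7 = 1364, a_8 = 3571, a_9 = 9349.
So the coefficient of x^9 is 9349.

9349


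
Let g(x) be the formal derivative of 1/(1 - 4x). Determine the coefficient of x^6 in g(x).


Differentiate termwise: d/dx sum_{k>=0} 4^k x^k = sum_{k>=1} k 4^k x^(k-1) = sum_{j>=0} (j+1) 4^(j+1) x^j.
Equivalently, d/dx [1/(1 - 4x)] = 4/(1 - 4x)^2.
For j = 6: 7 * 4^7 = 7 * 16384 = 114688.

114688


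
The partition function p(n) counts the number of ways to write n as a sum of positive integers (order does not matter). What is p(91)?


Using the generating function prod_{k>=1} 1/(1-x^k), we compute p(91).
By dynamic programming over parts 1 through 91:
p(91) = 64112359

64112359


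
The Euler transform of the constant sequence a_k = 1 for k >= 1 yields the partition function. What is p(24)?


The Euler transform converts the sequence a_k = 1 into the number of integer partitions.
Using the recurrence or dynamic programming:
p(24) = 1575

1575


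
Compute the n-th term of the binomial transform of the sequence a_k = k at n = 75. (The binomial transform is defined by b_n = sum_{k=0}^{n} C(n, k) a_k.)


With a_k = k, b_n = sum_{k=0}^{n} C(n, k) k. Using k * C(n, k) = n * C(n-1, k-1) gives b_n = n * sum_{k>=1} C(n-1, k-1) = n * 2^(n-1).
For n = 75: 75 * 2^74 = 75 * 18889465931478580854784 = 1416709944860893564108800.

1416709944860893564108800


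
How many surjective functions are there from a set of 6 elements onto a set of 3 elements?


By inclusion-exclusion on which target elements are missed, the number of surjections from an n-set onto a k-set is
surj(n, k) = sum_{j=0}^{k} (-1)^j C(k, j) (k - j)^n.
Equivalently surj(n, k) = k! * S(n, k), where S(n, k) is the Stirling number of the second kind.
For n = 6, k = 3:
S(6, 3) = 90, so
surj = 3! * 90 = 6 * 90 = 540.

540


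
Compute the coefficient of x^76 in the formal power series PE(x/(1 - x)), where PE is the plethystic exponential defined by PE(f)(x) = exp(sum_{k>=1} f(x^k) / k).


For f(x) = x/(1 - x) we have
sum_{k>=1} f(x^k) / k = sum_{k>=1} (1/k) * x^k / (1 - x^k) = sum_{k, m >= 1} x^(k m) / k,
which after exponentiating simplifies to
PE(x/(1 - x)) = prod_{k>=1} 1 / (1 - x^k).
This is the generating function for the partition function p(n), so the coefficient of x^76 is p(76).
Computing p(76) by dynamic programming over parts 1, 2, ..., 76: p(76) = 9289091.

9289091


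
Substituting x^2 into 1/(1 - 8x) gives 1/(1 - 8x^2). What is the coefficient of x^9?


Since 1/(1 - 8x^2) only has even powers of x,
the coefficient of x^9 (odd) is 0.

0


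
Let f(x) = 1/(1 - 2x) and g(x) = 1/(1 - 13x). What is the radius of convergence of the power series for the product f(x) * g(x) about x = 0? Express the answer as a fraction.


The radius of 1/(1 - 2x) is 1/2 (nearest singularity at x = 1/2), and the radius of 1/(1 - 13x) is 1/13.
The product f(x)*g(x) = 1/((1 - 2x)(1 - 13x)) has singularities at both 1/2 and 1/13, so its radius of convergence is the distance to the nearest one:
min(1/2, 1/13) = 1/13.

1/13


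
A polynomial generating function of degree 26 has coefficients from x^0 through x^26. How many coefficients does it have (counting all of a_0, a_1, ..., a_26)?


A polynomial of degree 26 takes the form a_0 + a_1 x + ... + a_26 x^26.
The number of coefficients is 26 + 1 = 27.

27


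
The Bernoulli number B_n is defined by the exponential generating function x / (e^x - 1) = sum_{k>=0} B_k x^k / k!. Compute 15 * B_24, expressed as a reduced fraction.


Bernoulli numbers can also be computed recursively via B_0 = 1 and sum_{j=0}^{m} C(m+1, j) B_j = 0 for m >= 1. Odd-index Bernoulli numbers vanish for k >= 3.
Computing B_24 = -236364091/2730, so 15 * B_24 = 15 * -236364091/2730 = -236364091/182.

-236364091/182


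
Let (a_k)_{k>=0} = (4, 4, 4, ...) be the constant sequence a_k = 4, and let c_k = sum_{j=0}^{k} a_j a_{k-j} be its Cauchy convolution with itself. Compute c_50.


Since a_j = 4 for all j >= 0, the convolution sum becomes
c_k = sum_{j=0}^{k} 4 * 4 = 16 * (k + 1).
Equivalently, the generating function of (a_k) is 4/(1 - x) and its square is 16/(1 - x)^2 = sum_{k>=0} 16(k + 1) x^k.
For k = 50: 16 * 51 = 816.

816


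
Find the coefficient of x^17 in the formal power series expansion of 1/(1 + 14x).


Write 1/(1 + c x) = 1/(1 - (-c) x) and apply the geometric-series identity
1/(1 - y) = sum_{k>=0} y^k to get 1/(1 + c x) = sum_{k>=0} (-c)^k x^k.
So the coefficient of x^k is (-c)^k = (-1)^k * c^k.
Here c = 14 and k = 17:
(-14)^17 = -1 * 30491346729331195904 = -30491346729331195904

-30491346729331195904


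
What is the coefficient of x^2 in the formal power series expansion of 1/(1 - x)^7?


The expansion 1/(1 - x)^r = sum_{k>=0} C(k + r - 1, r - 1) x^k follows from the multiset / negative-binomial theorem (or from repeated differentiation of the geometric series).
For r = 7 and k = 2:
C(8, 6) = 40320 / (720 * 2) = 28.

28


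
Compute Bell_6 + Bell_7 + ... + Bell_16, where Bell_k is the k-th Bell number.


Recall Bell_k counts set partitions of a k-set (with Bell_0 = 1 by convention).
Bell_6 through Bell_16: 203, 877, 4140, 21147, 115975, 678570, 4213597, 27644437, 190899322, 1382958545, 10480142147
Sum = 203 + 877 + 4140 + 21147 + 115975 + 678570 + 4213597 + 27644437 + 190899322 + 1382958545 + 10480142147 = 12086678960.

12086678960


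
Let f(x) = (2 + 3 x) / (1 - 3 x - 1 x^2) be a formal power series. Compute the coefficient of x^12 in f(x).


Write f(x) = sum_{k>=0} a_k x^k. Multiplying both sides by 1 - 3 x - 1 x^2 gives
(1 - 3 x - 1 x^2) sum_{k>=0} a_k x^k = 2 + 3 x.
Matching coefficients:
 x^0: a_0 = 2
 x^1: a_1 - 3 a_0 = 3  =>  a_1 = 3*2 + 3 = 9
 x^k (k >= 2): a_k = 3 a_{k-1} + 1 a_{k-2}.
Iterating: a_2 = 29, a_3 = 96, a_4 = 317, a_5 = 1047, a_6 = 3458, a_7 = 11421, a_8 = 37721, a_9 = 124584, a_10 = 411473, a_11 = 1359003, a_12 = 4488482.
So the coefficient of x^12 is 4488482.

4488482


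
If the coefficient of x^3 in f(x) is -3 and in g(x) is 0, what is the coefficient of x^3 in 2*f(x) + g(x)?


Scalar multiplication scales coefficients: 2 * -3 = -6.
Then add the g coefficient: -6 + 0
= -6

-6


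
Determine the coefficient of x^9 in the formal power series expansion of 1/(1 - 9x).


The geometric series identity gives 1/(1 - c x) = sum_{k>=0} c^k x^k, so the coefficient of x^k is c^k.
Here c = 9 and k = 9.
Computing: 9^9 = 387420489

387420489


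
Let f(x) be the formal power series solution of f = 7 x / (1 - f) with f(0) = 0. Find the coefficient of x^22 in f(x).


Apply Lagrange inversion: f = 7 x * phi(f) with phi(t) = 1/(1 - t), so
[x^n] f = 7^n * (1/n) [t^(n-1)] phi(t)^n = 7^n * (1/n) [t^(n-1)] (1 - t)^(-n) = 7^n * (1/n) C(2n - 2, n - 1) = 7^n * C_{n-1}.
For n = 22: C_21 = C(42, 21) / 22 = 538257874440/22 = 24466267020.
With the 7^22 = 3909821048582988049 factor, the coefficient is 3909821048582988049 * 24466267020 = 95658725775047778236302843980.

95658725775047778236302843980


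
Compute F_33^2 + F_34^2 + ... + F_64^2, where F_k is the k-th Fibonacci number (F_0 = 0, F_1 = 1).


There is a standard identity sum_{k=0}^{N} F_k^2 = F_N * F_{N+1} (proved inductively from the telescoping relation F_k^2 = F_k F_{k+1} - F_{k-1} F_k). Then
sum_{k=33}^{64} F_k^2 = F_64 F_65 - F_32 F_33.
Computing: F_64 = 10610209857723, F_65 = 17167680177565, F_32 = 2178309, F_33 = 3524578.
Sum = 10610209857723 * 17167680177565 - 2178309 * 3524578 = 182152689454228228406605893.

182152689454228228406605893


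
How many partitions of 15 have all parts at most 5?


Using the generating function (1-x)^(-1)(1-x^2)^(-1)...(1-x^5)^(-1),
the coefficient of x^15 counts these restricted partitions.
Result = 84

84


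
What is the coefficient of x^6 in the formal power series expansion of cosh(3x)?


The Maclaurin series is cosh(t) = sum_{m>=0} t^(2m) / (2m)!, so substituting t = 3x, only even powers of x are nonzero, with coefficient of x^(2m) equal to 3^(2m) / (2m)!.
For x^6 the coefficient is 3^6/6! = 729/720 = 81/80.

81/80
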